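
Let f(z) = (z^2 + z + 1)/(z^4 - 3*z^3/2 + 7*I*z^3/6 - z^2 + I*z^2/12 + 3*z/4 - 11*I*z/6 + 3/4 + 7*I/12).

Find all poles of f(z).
The singularities of f are the zeros of the denominator. Factoring,
  z^4 - 3*z^3/2 + 7*I*z^3/6 - z^2 + I*z^2/12 + 3*z/4 - 11*I*z/6 + 3/4 + 7*I/12 = (z - 1)*(z - 3/2 + I)*(z + I/2)*(z + 1 - I/3)
so the candidates are z = 1, z = 3/2 - I, z = -I/2, z = -1 + I/3.

Check the numerator P(z) = z^2 + z + 1 at each one:
  P(1) = 3 ≠ 0, so z = 1 is a (simple) pole.
  P(3/2 - I) = 15/4 - 4*I ≠ 0, so z = 3/2 - I is a (simple) pole.
  P(-I/2) = 3/4 - I/2 ≠ 0, so z = -I/2 is a (simple) pole.
  P(-1 + I/3) = 8/9 - I/3 ≠ 0, so z = -1 + I/3 is a (simple) pole.

Poles of f: {-1 + I/3, -I/2, 1, 3/2 - I}

Final answer: {-1 + I/3, -I/2, 1, 3/2 - I}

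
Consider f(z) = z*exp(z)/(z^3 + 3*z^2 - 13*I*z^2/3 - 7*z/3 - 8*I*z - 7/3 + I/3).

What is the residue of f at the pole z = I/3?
(-81/1460 + 3*I/1460)*exp(I/3)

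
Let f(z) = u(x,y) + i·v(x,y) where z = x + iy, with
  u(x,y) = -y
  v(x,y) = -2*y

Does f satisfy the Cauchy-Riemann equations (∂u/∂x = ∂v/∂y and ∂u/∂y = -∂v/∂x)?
∂u/∂x = 0
∂v/∂y = -2
∂u/∂y = -1
∂v/∂x = 0
∂u/∂x ≠ ∂v/∂y and ∂u/∂y ≠ -∂v/∂x; the Cauchy-Riemann equations are not satisfied, so f is not analytic.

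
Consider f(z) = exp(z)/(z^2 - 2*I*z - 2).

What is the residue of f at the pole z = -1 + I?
Write f(z) = P(z)/Q(z) with P(z) = exp(z) and Q(z) = z^2 - 2*I*z - 2.
The denominator factors as Q(z) = (z - 1 - I)*(z + 1 - I), so z = -1 + I is a simple zero of Q and P is analytic there; z = -1 + I is therefore a simple pole and
  Res(f, z₀) = P(z₀)/Q'(z₀).

Q'(z) = 2*z - 2*I, so Q'(-1 + I) = -2.
P(-1 + I) = exp(-1 + I).

Res(f, -1 + I) = (exp(-1 + I))/(-2) = -exp(-1 + I)/2

Final answer: -exp(-1 + I)/2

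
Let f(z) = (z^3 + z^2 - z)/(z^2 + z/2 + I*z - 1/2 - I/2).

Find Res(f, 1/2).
Write f(z) = P(z)/Q(z) with P(z) = z^3 + z^2 - z and Q(z) = z^2 + z/2 + I*z - 1/2 - I/2.
The denominator factors as Q(z) = (z + 1 + I)*(z - 1/2), so z = 1/2 is a simple zero of Q and P is analytic there; z = 1/2 is therefore a simple pole and
  Res(f, z₀) = P(z₀)/Q'(z₀).

Q'(z) = 2*z + 1/2 + I, so Q'(1/2) = 3/2 + I.
P(1/2) = -1/8.

Res(f, 1/2) = (-1/8)/(3/2 + I) = -3/52 + I/26

Final answer: -3/52 + I/26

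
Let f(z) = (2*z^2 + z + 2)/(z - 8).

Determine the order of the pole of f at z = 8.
1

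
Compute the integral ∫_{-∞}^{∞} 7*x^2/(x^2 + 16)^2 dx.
7*pi/8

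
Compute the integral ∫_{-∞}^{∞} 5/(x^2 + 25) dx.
pi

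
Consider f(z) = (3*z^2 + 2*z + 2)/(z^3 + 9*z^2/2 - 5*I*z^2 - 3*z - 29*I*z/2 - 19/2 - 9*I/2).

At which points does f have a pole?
{-3 + 2*I, -1 + I, -1/2 + 2*I}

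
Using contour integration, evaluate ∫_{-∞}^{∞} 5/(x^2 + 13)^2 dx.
5*sqrt(13)*pi/338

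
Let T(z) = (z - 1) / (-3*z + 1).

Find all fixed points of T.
T(z) = z means z - 1 = z*(-3*z + 1), i.e.
  1 - 3*z^2 = 0.
Discriminant: (0)^2 - 4*(-3)*(1) = 12, so the roots are real.
  z = (0 ± sqrt(12))/(2*(-3))
Fixed points: {-sqrt(3)/3, sqrt(3)/3}

Final answer: {-sqrt(3)/3, sqrt(3)/3}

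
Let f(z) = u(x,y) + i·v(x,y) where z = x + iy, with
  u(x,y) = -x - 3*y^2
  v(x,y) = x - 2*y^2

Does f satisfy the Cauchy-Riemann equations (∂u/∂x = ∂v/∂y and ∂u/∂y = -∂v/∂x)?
∂u/∂x = -1
∂v/∂y = -4*y
∂u/∂y = -6*y
∂v/∂x = 1
∂u/∂x ≠ ∂v/∂y and ∂u/∂y ≠ -∂v/∂x; the Cauchy-Riemann equations are not satisfied, so f is not analytic.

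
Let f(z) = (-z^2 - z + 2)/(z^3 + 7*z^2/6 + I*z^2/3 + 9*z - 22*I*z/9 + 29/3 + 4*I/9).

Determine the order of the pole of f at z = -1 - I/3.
Factor the denominator:
  z^3 + 7*z^2/6 + I*z^2/3 + 9*z - 22*I*z/9 + 29/3 + 4*I/9 = (z + 1 + I/3)*(z - 1/3 - 3*I)*(z + 1/2 + 3*I)

The numerator P(z) = -z^2 - z + 2 has P(-1 - I/3) = 19/9 - I/3 ≠ 0, so no factor of (z + 1 + I/3) cancels.
Near z = -1 - I/3 we can therefore write f(z) = g(z)/(z + 1 + I/3) with g analytic at -1 - I/3 and g(-1 - I/3) ≠ 0 (g is the numerator divided by the remaining denominator factors).

Hence z = -1 - I/3 is a pole of order 1.

Final answer: 1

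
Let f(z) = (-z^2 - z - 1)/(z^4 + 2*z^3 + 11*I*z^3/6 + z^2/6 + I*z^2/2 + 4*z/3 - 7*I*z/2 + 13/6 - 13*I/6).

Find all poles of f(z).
The singularities of f are the zeros of the denominator. Factoring,
  z^4 + 2*z^3 + 11*I*z^3/6 + z^2/6 + I*z^2/2 + 4*z/3 - 7*I*z/2 + 13/6 - 13*I/6 = (z - 1 - 2*I/3)*(z + 1 + I)*(z + 1)*(z + 1 + 3*I/2)
so the candidates are z = 1 + 2*I/3, z = -1 - I, z = -1, z = -1 - 3*I/2.

Check the numerator P(z) = -z^2 - z - 1 at each one:
  P(1 + 2*I/3) = -23/9 - 2*I ≠ 0, so z = 1 + 2*I/3 is a (simple) pole.
  P(-1 - I) = -I ≠ 0, so z = -1 - I is a (simple) pole.
  P(-1) = -1 ≠ 0, so z = -1 is a (simple) pole.
  P(-1 - 3*I/2) = 5/4 - 3*I/2 ≠ 0, so z = -1 - 3*I/2 is a (simple) pole.

Poles of f: {-1 - 3*I/2, -1 - I, -1, 1 + 2*I/3}

Final answer: {-1 - 3*I/2, -1 - I, -1, 1 + 2*I/3}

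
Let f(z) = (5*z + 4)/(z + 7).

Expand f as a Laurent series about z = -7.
Put w = z - (-7), i.e. z = w - 7. The denominator is w, so it suffices to rewrite the numerator in powers of w.

P(z) = 5*z + 4
P(w - 7) = -31 + 5*w

Dividing each term by w:
  f = -31/w + 5

Substituting back w = z + 7:
  f(z) = -31/(z + 7) + 5

The series is finite because the numerator is a polynomial; the negative powers form the principal part, and the coefficient of 1/(z + 7) gives Res(f, -7) = -31.

Final answer: -31/(z + 7) + 5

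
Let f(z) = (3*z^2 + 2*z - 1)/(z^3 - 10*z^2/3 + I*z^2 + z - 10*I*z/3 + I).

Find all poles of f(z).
The singularities of f are the zeros of the denominator. Factoring,
  z^3 - 10*z^2/3 + I*z^2 + z - 10*I*z/3 + I = (z - 1/3)*(z + I)*(z - 3)
so the candidates are z = 1/3, z = -I, z = 3.

Check the numerator P(z) = 3*z^2 + 2*z - 1 at each one:
  P(1/3) = 0, so the factor (z - 1/3) cancels and z = 1/3 is only a removable singularity, not a pole.
  P(-I) = -4 - 2*I ≠ 0, so z = -I is a (simple) pole.
  P(3) = 32 ≠ 0, so z = 3 is a (simple) pole.

Poles of f: {-I, 3}

Final answer: {-I, 3}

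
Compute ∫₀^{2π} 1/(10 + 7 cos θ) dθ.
Let J = ∫₀^{2π} dθ/(10 + 7 cos θ).
Put z = e^{iθ}: then cos θ = (z + 1/z)/2, dθ = dz/(iz), and z runs once counterclockwise around |z| = 1:
  J = ∮_{|z|=1} 1/(10 + 7*(z + 1/z)/2) · dz/(iz) = (2/i) ∮_{|z|=1} dz/(7*z^2 + 20*z + 7).
The roots of 7*z^2 + 20*z + 7 are z = (-10 ± sqrt(10^2 - 7^2))/7, with sqrt(51) = sqrt(51); their product is 1, so only z₊ = -10/7 + sqrt(51)/7 lies inside the unit circle (z₋ = -10/7 - sqrt(51)/7 lies outside).
z₊ is a simple zero of q(z) = 7*z^2 + 20*z + 7, so Res(1/q, z₊) = 1/q'(z₊) with q'(z) = 14*z + 20; and q'(z₊) = 7*(z₊ - z₋) = 2*sqrt(51).
Therefore J = (2/i) · 2πi · 1/(2*sqrt(51)) = 2*pi/(sqrt(51)) = 2*sqrt(51)*pi/51

Final answer: 2*sqrt(51)*pi/51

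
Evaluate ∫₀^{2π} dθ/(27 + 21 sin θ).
Call the integral J. The integrand is 2π-periodic and we integrate over a full period, so shifting θ does not change the value (θ → θ + π/2 turns sin θ into cos θ). Hence
  J = ∫₀^{2π} dθ/(27 + 21 cos θ).
Put z = e^{iθ}: then cos θ = (z + 1/z)/2, dθ = dz/(iz), and z runs once counterclockwise around |z| = 1:
  J = ∮_{|z|=1} 1/(27 + 21*(z + 1/z)/2) · dz/(iz) = (2/i) ∮_{|z|=1} dz/(21*z^2 + 54*z + 21).
The roots of 21*z^2 + 54*z + 21 are z = (-27 ± sqrt(27^2 - 21^2))/21, with sqrt(288) = 12*sqrt(2); their product is 1, so only z₊ = -9/7 + 4*sqrt(2)/7 lies inside the unit circle (z₋ = -9/7 - 4*sqrt(2)/7 lies outside).
z₊ is a simple zero of q(z) = 21*z^2 + 54*z + 21, so Res(1/q, z₊) = 1/q'(z₊) with q'(z) = 42*z + 54; and q'(z₊) = 21*(z₊ - z₋) = 24*sqrt(2).
Therefore J = (2/i) · 2πi · 1/(24*sqrt(2)) = 2*pi/(12*sqrt(2)) = sqrt(2)*pi/12

Final answer: sqrt(2)*pi/12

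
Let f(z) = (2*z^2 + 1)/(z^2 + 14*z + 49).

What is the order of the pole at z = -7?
Factor the denominator:
  z^2 + 14*z + 49 = (z + 7)^2

The numerator P(z) = 2*z^2 + 1 has P(-7) = 99 ≠ 0, so no factor of (z + 7) cancels.
Near z = -7 we can therefore write f(z) = g(z)/(z + 7)^2 with g analytic at -7 and g(-7) ≠ 0 (g is just the numerator).

Hence z = -7 is a pole of order 2.

Final answer: 2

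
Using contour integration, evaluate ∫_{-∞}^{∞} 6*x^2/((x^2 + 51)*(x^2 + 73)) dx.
3*pi*(-sqrt(51) + sqrt(73))/11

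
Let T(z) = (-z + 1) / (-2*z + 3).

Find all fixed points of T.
T(z) = z means -z + 1 = z*(-2*z + 3), i.e.
  -2*z^2 + 4*z - 1 = 0.
Discriminant: (4)^2 - 4*(-2)*(-1) = 8, so the roots are real.
  z = (-4 ± sqrt(8))/(2*(-2))
Fixed points: {1 - sqrt(2)/2, sqrt(2)/2 + 1}

Final answer: {1 - sqrt(2)/2, sqrt(2)/2 + 1}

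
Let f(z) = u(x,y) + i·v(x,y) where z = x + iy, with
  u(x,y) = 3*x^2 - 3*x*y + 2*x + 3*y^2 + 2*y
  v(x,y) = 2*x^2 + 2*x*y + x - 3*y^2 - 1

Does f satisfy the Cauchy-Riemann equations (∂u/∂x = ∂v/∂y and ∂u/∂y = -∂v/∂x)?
∂u/∂x = 6*x - 3*y + 2
∂v/∂y = 2*x - 6*y
∂u/∂y = -3*x + 6*y + 2
∂v/∂x = 4*x + 2*y + 1
∂u/∂x ≠ ∂v/∂y and ∂u/∂y ≠ -∂v/∂x; the Cauchy-Riemann equations are not satisfied, so f is not analytic.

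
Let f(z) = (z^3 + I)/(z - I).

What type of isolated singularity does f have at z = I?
removable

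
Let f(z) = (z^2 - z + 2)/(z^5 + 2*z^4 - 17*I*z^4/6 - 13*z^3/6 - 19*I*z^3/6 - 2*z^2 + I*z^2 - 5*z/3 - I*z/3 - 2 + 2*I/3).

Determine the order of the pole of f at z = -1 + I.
Factor the denominator:
  z^5 + 2*z^4 - 17*I*z^4/6 - 13*z^3/6 - 19*I*z^3/6 - 2*z^2 + I*z^2 - 5*z/3 - I*z/3 - 2 + 2*I/3 = (z + 1 - I)^3*(z + 2*I/3)*(z - 1 - I/2)

The numerator P(z) = z^2 - z + 2 has P(-1 + I) = 3 - 3*I ≠ 0, so no factor of (z + 1 - I) cancels.
Near z = -1 + I we can therefore write f(z) = g(z)/(z + 1 - I)^3 with g analytic at -1 + I and g(-1 + I) ≠ 0 (g is the numerator divided by the remaining denominator factors).

Hence z = -1 + I is a pole of order 3.

Final answer: 3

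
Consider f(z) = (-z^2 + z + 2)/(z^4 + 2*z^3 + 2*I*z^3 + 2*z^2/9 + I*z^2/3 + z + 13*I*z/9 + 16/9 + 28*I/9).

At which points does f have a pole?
{-2 - 2*I, 1/3 + I, 2/3 - I}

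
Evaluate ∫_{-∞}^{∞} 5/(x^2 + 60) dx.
Let f(z) = 5/(z^2 + 60). The denominator has no real zeros and deg Q - deg P = 2 ≥ 2, so the integral of f over the upper semicircle |z| = R tends to 0 as R → ∞. Closing the contour in the upper half-plane,
  ∫_{-∞}^{∞} f(x) dx = 2πi · Σ Res(f, z_k)  over the poles with Im z_k > 0.

Zeros of the denominator: z^2 + 60 = 0 gives z = ±2*sqrt(15)*I.
Upper half-plane: z = 2*sqrt(15)*I (simple).

Each pole is a simple zero of Q(z) = z^2 + 60, so Res(f, z₀) = P(z₀)/Q'(z₀) with P(z) = 5, Q'(z) = 2*z:
  Res(f, 2*sqrt(15)*I) = (5)/(4*sqrt(15)*I) = -sqrt(15)*I/12

∫_{-∞}^{∞} f(x) dx = 2πi · (-sqrt(15)*I/12) = sqrt(15)*pi/6

Final answer: sqrt(15)*pi/6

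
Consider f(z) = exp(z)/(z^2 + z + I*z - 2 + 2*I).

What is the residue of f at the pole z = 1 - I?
Write f(z) = P(z)/Q(z) with P(z) = exp(z) and Q(z) = z^2 + z + I*z - 2 + 2*I.
The denominator factors as Q(z) = (z + 2)*(z - 1 + I), so z = 1 - I is a simple zero of Q and P is analytic there; z = 1 - I is therefore a simple pole and
  Res(f, z₀) = P(z₀)/Q'(z₀).

Q'(z) = 2*z + 1 + I, so Q'(1 - I) = 3 - I.
P(1 - I) = exp(1 - I).

Res(f, 1 - I) = (exp(1 - I))/(3 - I) = (3/10 + I/10)*exp(1 - I)

Final answer: (3/10 + I/10)*exp(1 - I)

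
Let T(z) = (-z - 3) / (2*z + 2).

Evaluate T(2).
Substitute z = 2:
  numerator:   -(2) - 3 = -5
  denominator: 2*(2) + 2 = 6
T(2) = (-5)/(6) = -5/6

Final answer: -5/6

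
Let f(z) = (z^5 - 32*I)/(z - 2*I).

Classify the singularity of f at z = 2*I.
removable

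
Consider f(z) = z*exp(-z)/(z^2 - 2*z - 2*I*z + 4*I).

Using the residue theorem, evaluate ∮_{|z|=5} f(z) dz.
By the residue theorem, ∮_C f(z) dz = 2πi · (sum of the residues of f at the poles inside |z| = 5).

The denominator factors as (z - 2)*(z - 2*I), so the singularities of f are simple poles at z = 2, z = 2*I.
  |2|² = 4 < 25 = 5², so this pole is inside the contour.
  |2*I|² = 4 < 25 = 5², so this pole is inside the contour.

With P(z) = z*exp(-z) and Q(z) = z^2 - 2*z - 2*I*z + 4*I, each pole is simple, so Res(f, z₀) = P(z₀)/Q'(z₀) with Q'(z) = 2*z - 2 - 2*I.
  Res(f, 2) = P(2)/Q'(2) = (2*exp(-2))/(2 - 2*I) = (1/2 + I/2)*exp(-2)
  Res(f, 2*I) = P(2*I)/Q'(2*I) = (2*I*exp(-2*I))/(-2 + 2*I) = (1/2 - I/2)*exp(-2*I)

Sum of residues inside C: (1/2 - I/2)*exp(-2*I) + (1/2 + I/2)*exp(-2)
∮_C f(z) dz = 2πi · ((1/2 - I/2)*exp(-2*I) + (1/2 + I/2)*exp(-2)) = pi*(1 + I)*exp(-2*I) + pi*(-1 + I)*exp(-2)

Final answer: pi*(1 + I)*exp(-2*I) + pi*(-1 + I)*exp(-2)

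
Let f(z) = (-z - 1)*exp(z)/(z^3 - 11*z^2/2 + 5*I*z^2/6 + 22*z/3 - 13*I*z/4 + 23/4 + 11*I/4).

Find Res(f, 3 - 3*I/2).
Write f(z) = P(z)/Q(z) with P(z) = (-z - 1)*exp(z) and Q(z) = z^3 - 11*z^2/2 + 5*I*z^2/6 + 22*z/3 - 13*I*z/4 + 23/4 + 11*I/4.
The denominator factors as Q(z) = (z + 1/2 + I/3)*(z - 3 - I)*(z - 3 + 3*I/2), so z = 3 - 3*I/2 is a simple zero of Q and P is analytic there; z = 3 - 3*I/2 is therefore a simple pole and
  Res(f, z₀) = P(z₀)/Q'(z₀).

Q'(z) = 3*z^2 - 11*z + 5*I*z/3 + 22/3 - 13*I/4, so Q'(3 - 3*I/2) = -35/12 - 35*I/4.
P(3 - 3*I/2) = (-4 + 3*I/2)*exp(3 - 3*I/2).

Res(f, 3 - 3*I/2) = ((-4 + 3*I/2)*exp(3 - 3*I/2))/(-35/12 - 35*I/4) = (-3/175 - 81*I/175)*exp(3 - 3*I/2)

Final answer: (-3/175 - 81*I/175)*exp(3 - 3*I/2)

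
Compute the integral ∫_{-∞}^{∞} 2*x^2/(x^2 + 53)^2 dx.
Let f(z) = 2*z^2/(z^2 + 53)^2. The denominator has no real zeros and deg Q - deg P = 2 ≥ 2, so the integral of f over the upper semicircle |z| = R tends to 0 as R → ∞. Closing the contour in the upper half-plane,
  ∫_{-∞}^{∞} f(x) dx = 2πi · Σ Res(f, z_k)  over the poles with Im z_k > 0.

Zeros of the denominator: z^2 + 53 = 0 gives z = ±sqrt(53)*I.
Upper half-plane: z = sqrt(53)*I (a pole of order 2).

Write f(z) = g(z)/(z - sqrt(53)*I)^2 with g(z) = 2*z^2/(z + sqrt(53)*I)^2. For a double pole, Res(f, z₀) = g'(z₀):
  g'(z) = 4*sqrt(53)*I*z/(z + sqrt(53)*I)^3
  Res(f, sqrt(53)*I) = g'(sqrt(53)*I) = -sqrt(53)*I/106

∫_{-∞}^{∞} f(x) dx = 2πi · (-sqrt(53)*I/106) = sqrt(53)*pi/53

Final answer: sqrt(53)*pi/53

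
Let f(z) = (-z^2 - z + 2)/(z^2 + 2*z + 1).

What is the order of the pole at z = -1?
Factor the denominator:
  z^2 + 2*z + 1 = (z + 1)^2

The numerator P(z) = -z^2 - z + 2 has P(-1) = 2 ≠ 0, so no factor of (z + 1) cancels.
Near z = -1 we can therefore write f(z) = g(z)/(z + 1)^2 with g analytic at -1 and g(-1) ≠ 0 (g is just the numerator).

Hence z = -1 is a pole of order 2.

Final answer: 2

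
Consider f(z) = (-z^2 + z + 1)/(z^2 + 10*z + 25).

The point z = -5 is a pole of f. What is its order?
Factor the denominator:
  z^2 + 10*z + 25 = (z + 5)^2

The numerator P(z) = -z^2 + z + 1 has P(-5) = -29 ≠ 0, so no factor of (z + 5) cancels.
Near z = -5 we can therefore write f(z) = g(z)/(z + 5)^2 with g analytic at -5 and g(-5) ≠ 0 (g is just the numerator).

Hence z = -5 is a pole of order 2.

Final answer: 2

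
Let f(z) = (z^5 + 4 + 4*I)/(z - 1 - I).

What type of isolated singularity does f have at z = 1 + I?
The numerator vanishes at z = 1 + I ((1 + I)^5 = -4 - 4*I), so it is divisible by z - 1 - I:
  z^5 + 4 + 4*I = (z - 1 - I)*(z^4 + z^3 + I*z^3 + 2*I*z^2 - 2*z + 2*I*z - 4)
Hence for z ≠ 1 + I, f(z) = z^4 + z^3 + I*z^3 + 2*I*z^2 - 2*z + 2*I*z - 4, a polynomial, and lim_{z→1 + I} f(z) = -20 is finite.
So the singularity is removable.

Final answer: removable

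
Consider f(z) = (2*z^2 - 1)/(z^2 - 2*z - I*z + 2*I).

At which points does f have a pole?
The singularities of f are the zeros of the denominator. Factoring,
  z^2 - 2*z - I*z + 2*I = (z - I)*(z - 2)
so the candidates are z = I, z = 2.

Check the numerator P(z) = 2*z^2 - 1 at each one:
  P(I) = -3 ≠ 0, so z = I is a (simple) pole.
  P(2) = 7 ≠ 0, so z = 2 is a (simple) pole.

Poles of f: {I, 2}

Final answer: {I, 2}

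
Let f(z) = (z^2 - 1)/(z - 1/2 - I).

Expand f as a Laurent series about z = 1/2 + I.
(-7/4 + I)/(z - 1/2 - I) + 1 + 2*I + (z - 1/2 - I)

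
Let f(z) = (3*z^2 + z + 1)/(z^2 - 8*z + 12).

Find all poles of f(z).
{2, 6}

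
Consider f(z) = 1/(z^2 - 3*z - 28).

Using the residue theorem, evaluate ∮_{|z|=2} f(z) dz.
By the residue theorem, ∮_C f(z) dz = 2πi · (sum of the residues of f at the poles inside |z| = 2).

The denominator factors as (z - 7)*(z + 4), so the singularities of f are simple poles at z = 7, z = -4.
  |7|² = 49 > 4 = 2², so this pole is outside the contour.
  |-4|² = 16 > 4 = 2², so this pole is outside the contour.

No pole lies inside the contour, so f is analytic on and inside C and the integral is 0 (Cauchy's theorem).

Final answer: 0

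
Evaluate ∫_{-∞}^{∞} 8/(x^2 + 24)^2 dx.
Let f(z) = 8/(z^2 + 24)^2. The denominator has no real zeros and deg Q - deg P = 4 ≥ 2, so the integral of f over the upper semicircle |z| = R tends to 0 as R → ∞. Closing the contour in the upper half-plane,
  ∫_{-∞}^{∞} f(x) dx = 2πi · Σ Res(f, z_k)  over the poles with Im z_k > 0.

Zeros of the denominator: z^2 + 24 = 0 gives z = ±2*sqrt(6)*I.
Upper half-plane: z = 2*sqrt(6)*I (a pole of order 2).

Write f(z) = g(z)/(z - 2*sqrt(6)*I)^2 with g(z) = 8/(z + 2*sqrt(6)*I)^2. For a double pole, Res(f, z₀) = g'(z₀):
  g'(z) = -16/(z + 2*sqrt(6)*I)^3
  Res(f, 2*sqrt(6)*I) = g'(2*sqrt(6)*I) = -sqrt(6)*I/144

∫_{-∞}^{∞} f(x) dx = 2πi · (-sqrt(6)*I/144) = sqrt(6)*pi/72

Final answer: sqrt(6)*pi/72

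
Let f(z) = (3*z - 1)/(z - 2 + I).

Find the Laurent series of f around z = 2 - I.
(5 - 3*I)/(z - 2 + I) + 3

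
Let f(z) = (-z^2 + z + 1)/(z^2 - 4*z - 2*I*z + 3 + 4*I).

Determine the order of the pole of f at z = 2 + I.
2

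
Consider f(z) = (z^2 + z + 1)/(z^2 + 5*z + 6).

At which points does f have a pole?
{-3, -2}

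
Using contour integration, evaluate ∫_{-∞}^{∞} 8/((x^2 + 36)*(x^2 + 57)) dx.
4*pi*(19 - 2*sqrt(57))/1197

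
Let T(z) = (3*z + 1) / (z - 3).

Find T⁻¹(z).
Set w = T(z) = (3*z + 1) / (z - 3) and solve for z:
  w*(z - 3) = 3*z + 1
  -3*w + z*(w - 3) - 1 = 0
  z*(w - 3) = 3*w + 1
  z = (-3*w - 1)/(3 - w)
Renaming the variable, T⁻¹(z) = (-3*z - 1)/(-z + 3) = (3*z + 1)/(z - 3).
(Check: ad - bc = -10 ≠ 0, so T is invertible.)

Final answer: (3*z + 1)/(z - 3)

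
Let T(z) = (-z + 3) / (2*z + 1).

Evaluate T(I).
Substitute z = I:
  numerator:   -(I) + 3 = 3 - I
  denominator: 2*(I) + 1 = 1 + 2*I
T(I) = (3 - I)/(1 + 2*I); multiplying numerator and denominator by the conjugate 1 - 2*I gives (1 - 7*I)/5 = 1/5 - 7*I/5

Final answer: 1/5 - 7*I/5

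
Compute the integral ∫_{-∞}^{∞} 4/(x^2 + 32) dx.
sqrt(2)*pi/2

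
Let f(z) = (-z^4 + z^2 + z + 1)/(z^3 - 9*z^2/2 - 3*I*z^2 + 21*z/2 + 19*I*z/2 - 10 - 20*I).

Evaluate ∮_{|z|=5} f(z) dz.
pi*(35 + I/2)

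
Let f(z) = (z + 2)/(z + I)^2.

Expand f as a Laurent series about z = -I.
Put w = z - (-I), i.e. z = w - I. The denominator is w^2, so it suffices to rewrite the numerator in powers of w.

P(z) = z + 2
P(w - I) = 2 - I + w

Dividing each term by w^2:
  f = (2 - I)/w^2 + 1/w

Substituting back w = z + I:
  f(z) = (2 - I)/(z + I)^2 + 1/(z + I)

The series is finite because the numerator is a polynomial; the negative powers form the principal part, and the coefficient of 1/(z + I) gives Res(f, -I) = 1.

Final answer: (2 - I)/(z + I)^2 + 1/(z + I)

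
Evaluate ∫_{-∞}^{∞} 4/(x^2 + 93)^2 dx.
2*sqrt(93)*pi/8649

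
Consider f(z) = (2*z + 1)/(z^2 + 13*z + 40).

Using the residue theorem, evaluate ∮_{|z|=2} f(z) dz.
By the residue theorem, ∮_C f(z) dz = 2πi · (sum of the residues of f at the poles inside |z| = 2).

The denominator factors as (z + 5)*(z + 8), so the singularities of f are simple poles at z = -5, z = -8.
  |-5|² = 25 > 4 = 2², so this pole is outside the contour.
  |-8|² = 64 > 4 = 2², so this pole is outside the contour.

No pole lies inside the contour, so f is analytic on and inside C and the integral is 0 (Cauchy's theorem).

Final answer: 0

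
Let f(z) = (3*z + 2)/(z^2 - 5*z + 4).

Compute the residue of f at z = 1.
-5/3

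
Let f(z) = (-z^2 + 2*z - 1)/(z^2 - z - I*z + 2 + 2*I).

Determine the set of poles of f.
The singularities of f are the zeros of the denominator. Factoring,
  z^2 - z - I*z + 2 + 2*I = (z - 2*I)*(z - 1 + I)
so the candidates are z = 2*I, z = 1 - I.

Check the numerator P(z) = -z^2 + 2*z - 1 at each one:
  P(2*I) = 3 + 4*I ≠ 0, so z = 2*I is a (simple) pole.
  P(1 - I) = 1 ≠ 0, so z = 1 - I is a (simple) pole.

Poles of f: {2*I, 1 - I}

Final answer: {2*I, 1 - I}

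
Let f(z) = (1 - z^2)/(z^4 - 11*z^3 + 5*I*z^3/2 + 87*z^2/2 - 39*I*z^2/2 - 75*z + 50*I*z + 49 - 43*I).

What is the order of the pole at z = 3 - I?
Factor the denominator:
  z^4 - 11*z^3 + 5*I*z^3/2 + 87*z^2/2 - 39*I*z^2/2 - 75*z + 50*I*z + 49 - 43*I = (z - 3 + I)^3*(z - 2 - I/2)

The numerator P(z) = 1 - z^2 has P(3 - I) = -7 + 6*I ≠ 0, so no factor of (z - 3 + I) cancels.
Near z = 3 - I we can therefore write f(z) = g(z)/(z - 3 + I)^3 with g analytic at 3 - I and g(3 - I) ≠ 0 (g is the numerator divided by the remaining denominator factors).

Hence z = 3 - I is a pole of order 3.

Final answer: 3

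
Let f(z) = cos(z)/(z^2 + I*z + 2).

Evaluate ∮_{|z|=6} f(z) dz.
By the residue theorem, ∮_C f(z) dz = 2πi · (sum of the residues of f at the poles inside |z| = 6).

The denominator factors as (z + 2*I)*(z - I), so the singularities of f are simple poles at z = -2*I, z = I.
  |-2*I|² = 4 < 36 = 6², so this pole is inside the contour.
  |I|² = 1 < 36 = 6², so this pole is inside the contour.

With P(z) = cos(z) and Q(z) = z^2 + I*z + 2, each pole is simple, so Res(f, z₀) = P(z₀)/Q'(z₀) with Q'(z) = 2*z + I.
  Res(f, -2*I) = P(-2*I)/Q'(-2*I) = (cosh(2))/(-3*I) = I*cosh(2)/3
  Res(f, I) = P(I)/Q'(I) = (cosh(1))/(3*I) = -I*cosh(1)/3

Sum of residues inside C: -I*cosh(1)/3 + I*cosh(2)/3
∮_C f(z) dz = 2πi · (-I*cosh(1)/3 + I*cosh(2)/3) = -2*pi*cosh(2)/3 + 2*pi*cosh(1)/3

Final answer: -2*pi*cosh(2)/3 + 2*pi*cosh(1)/3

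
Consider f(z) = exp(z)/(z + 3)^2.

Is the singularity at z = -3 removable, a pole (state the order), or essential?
Write f(z) = g(z)/(z + 3)^2 with g(z) = exp(z).
g is entire and g(-3) = exp(-3) ≠ 0, so no factor of (z + 3) cancels: the Laurent expansion of f about z = -3 starts at the power -2, i.e. lim_{z→z₀} (z - z₀)^2 f(z) = exp(-3) is finite and nonzero.
So z = -3 is a pole of order 2.

Final answer: pole of order 2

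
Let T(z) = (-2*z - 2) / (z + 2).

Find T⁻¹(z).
Set w = T(z) = (-2*z - 2) / (z + 2) and solve for z:
  w*(z + 2) = -2*z - 2
  2*w + z*(w + 2) + 2 = 0
  z*(w + 2) = -2*w - 2
  z = (2*w + 2)/(-w - 2)
Renaming the variable, T⁻¹(z) = (2*z + 2)/(-z - 2) = (-2*z - 2)/(z + 2).
(Check: ad - bc = -2 ≠ 0, so T is invertible.)

Final answer: (-2*z - 2)/(z + 2)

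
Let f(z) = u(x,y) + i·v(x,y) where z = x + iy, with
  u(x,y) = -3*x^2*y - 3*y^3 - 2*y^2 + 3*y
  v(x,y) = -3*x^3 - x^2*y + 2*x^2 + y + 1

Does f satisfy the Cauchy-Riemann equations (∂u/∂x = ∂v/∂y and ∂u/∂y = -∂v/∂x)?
∂u/∂x = -6*x*y
∂v/∂y = 1 - x^2
∂u/∂y = -3*x^2 - 9*y^2 - 4*y + 3
∂v/∂x = -9*x^2 - 2*x*y + 4*x
∂u/∂x ≠ ∂v/∂y and ∂u/∂y ≠ -∂v/∂x; the Cauchy-Riemann equations are not satisfied, so f is not analytic.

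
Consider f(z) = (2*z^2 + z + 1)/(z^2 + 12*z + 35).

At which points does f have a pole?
The singularities of f are the zeros of the denominator. Factoring,
  z^2 + 12*z + 35 = (z + 7)*(z + 5)
so the candidates are z = -7, z = -5.

Check the numerator P(z) = 2*z^2 + z + 1 at each one:
  P(-7) = 92 ≠ 0, so z = -7 is a (simple) pole.
  P(-5) = 46 ≠ 0, so z = -5 is a (simple) pole.

Poles of f: {-7, -5}

Final answer: {-7, -5}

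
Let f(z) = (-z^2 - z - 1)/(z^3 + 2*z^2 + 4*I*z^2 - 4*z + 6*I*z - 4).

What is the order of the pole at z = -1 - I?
Factor the denominator:
  z^3 + 2*z^2 + 4*I*z^2 - 4*z + 6*I*z - 4 = (z + 1 + I)^2*(z + 2*I)

The numerator P(z) = -z^2 - z - 1 has P(-1 - I) = -I ≠ 0, so no factor of (z + 1 + I) cancels.
Near z = -1 - I we can therefore write f(z) = g(z)/(z + 1 + I)^2 with g analytic at -1 - I and g(-1 - I) ≠ 0 (g is the numerator divided by the remaining denominator factors).

Hence z = -1 - I is a pole of order 2.

Final answer: 2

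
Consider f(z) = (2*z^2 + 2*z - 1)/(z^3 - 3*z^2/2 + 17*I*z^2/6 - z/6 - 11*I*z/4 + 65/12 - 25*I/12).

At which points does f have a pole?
The singularities of f are the zeros of the denominator. Factoring,
  z^3 - 3*z^2/2 + 17*I*z^2/6 - z/6 - 11*I*z/4 + 65/12 - 25*I/12 = (z - 1 + 3*I)*(z + 1 + I/2)*(z - 3/2 - 2*I/3)
so the candidates are z = 1 - 3*I, z = -1 - I/2, z = 3/2 + 2*I/3.

Check the numerator P(z) = 2*z^2 + 2*z - 1 at each one:
  P(1 - 3*I) = -15 - 18*I ≠ 0, so z = 1 - 3*I is a (simple) pole.
  P(-1 - I/2) = -3/2 + I ≠ 0, so z = -1 - I/2 is a (simple) pole.
  P(3/2 + 2*I/3) = 101/18 + 16*I/3 ≠ 0, so z = 3/2 + 2*I/3 is a (simple) pole.

Poles of f: {-1 - I/2, 1 - 3*I, 3/2 + 2*I/3}

Final answer: {-1 - I/2, 1 - 3*I, 3/2 + 2*I/3}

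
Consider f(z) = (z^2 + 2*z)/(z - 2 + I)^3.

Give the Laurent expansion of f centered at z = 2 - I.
(7 - 6*I)/(z - 2 + I)^3 + (6 - 2*I)/(z - 2 + I)^2 + 1/(z - 2 + I)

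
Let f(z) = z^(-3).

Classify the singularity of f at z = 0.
Write f(z) = g(z)/z^3 with g(z) = 1.
g is entire and g(0) = 1 ≠ 0, so no factor of (z) cancels: the Laurent expansion of f about z = 0 starts at the power -3, i.e. lim_{z→z₀} (z - z₀)^3 f(z) = 1 is finite and nonzero.
So z = 0 is a pole of order 3.

Final answer: pole of order 3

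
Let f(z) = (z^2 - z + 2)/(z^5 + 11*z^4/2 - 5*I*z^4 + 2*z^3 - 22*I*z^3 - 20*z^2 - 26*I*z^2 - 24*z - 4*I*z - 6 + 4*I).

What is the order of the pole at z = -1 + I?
4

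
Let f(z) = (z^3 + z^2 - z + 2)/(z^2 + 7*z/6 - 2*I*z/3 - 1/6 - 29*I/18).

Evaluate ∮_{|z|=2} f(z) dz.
By the residue theorem, ∮_C f(z) dz = 2πi · (sum of the residues of f at the poles inside |z| = 2).

The denominator factors as (z + 3/2 + I/3)*(z - 1/3 - I), so the singularities of f are simple poles at z = -3/2 - I/3, z = 1/3 + I.
  |-3/2 - I/3|² = 85/36 < 4 = 2², so this pole is inside the contour.
  |1/3 + I|² = 10/9 < 4 = 2², so this pole is inside the contour.

With P(z) = z^3 + z^2 - z + 2 and Q(z) = z^2 + 7*z/6 - 2*I*z/3 - 1/6 - 29*I/18, each pole is simple, so Res(f, z₀) = P(z₀)/Q'(z₀) with Q'(z) = 2*z + 7/6 - 2*I/3.
  Res(f, -3/2 - I/3) = P(-3/2 - I/3)/Q'(-3/2 - I/3) = (199/72 - 95*I/108)/(-11/6 - 4*I/3) = -5047/6660 + 3433*I/3330
  Res(f, 1/3 + I) = P(1/3 + I)/Q'(1/3 + I) = (-5/27 - I)/(11/6 + 4*I/3) = -542/1665 - 514*I/1665

Sum of residues inside C: -13/12 + 13*I/18
∮_C f(z) dz = 2πi · (-13/12 + 13*I/18) = pi*(-13/9 - 13*I/6)

Final answer: pi*(-13/9 - 13*I/6)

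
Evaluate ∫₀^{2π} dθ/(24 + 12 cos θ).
sqrt(3)*pi/18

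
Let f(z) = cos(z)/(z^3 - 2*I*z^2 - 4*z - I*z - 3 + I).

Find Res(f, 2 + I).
Write f(z) = P(z)/Q(z) with P(z) = cos(z) and Q(z) = z^3 - 2*I*z^2 - 4*z - I*z - 3 + I.
The denominator factors as Q(z) = (z + 1 - I)*(z - 2 - I)*(z + 1), so z = 2 + I is a simple zero of Q and P is analytic there; z = 2 + I is therefore a simple pole and
  Res(f, z₀) = P(z₀)/Q'(z₀).

Q'(z) = 3*z^2 - 4*I*z - 4 - I, so Q'(2 + I) = 9 + 3*I.
P(2 + I) = cos(2 + I).

Res(f, 2 + I) = (cos(2 + I))/(9 + 3*I) = (1/10 - I/30)*cos(2 + I)

Final answer: (1/10 - I/30)*cos(2 + I)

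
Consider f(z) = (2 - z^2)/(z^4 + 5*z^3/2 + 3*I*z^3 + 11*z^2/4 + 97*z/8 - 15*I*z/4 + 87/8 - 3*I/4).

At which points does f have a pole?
{-3/2 - 3*I, -1 - 3*I/2, -1, 1 + 3*I/2}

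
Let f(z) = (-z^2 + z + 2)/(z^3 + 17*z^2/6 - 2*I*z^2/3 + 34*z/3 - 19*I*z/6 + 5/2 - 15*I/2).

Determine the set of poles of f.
{-3/2 - 3*I, -1 + 3*I, -1/3 + 2*I/3}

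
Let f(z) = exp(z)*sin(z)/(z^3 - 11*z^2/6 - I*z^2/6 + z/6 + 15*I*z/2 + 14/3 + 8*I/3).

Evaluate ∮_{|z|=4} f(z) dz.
By the residue theorem, ∮_C f(z) dz = 2πi · (sum of the residues of f at the poles inside |z| = 4).

The denominator factors as (z + 2/3 - 2*I/3)*(z + 1/2 - 3*I/2)*(z - 3 + 2*I), so the singularities of f are simple poles at z = -2/3 + 2*I/3, z = -1/2 + 3*I/2, z = 3 - 2*I.
  |-2/3 + 2*I/3|² = 8/9 < 16 = 4², so this pole is inside the contour.
  |-1/2 + 3*I/2|² = 5/2 < 16 = 4², so this pole is inside the contour.
  |3 - 2*I|² = 13 < 16 = 4², so this pole is inside the contour.

With P(z) = exp(z)*sin(z) and Q(z) = z^3 - 11*z^2/6 - I*z^2/6 + z/6 + 15*I*z/2 + 14/3 + 8*I/3, each pole is simple, so Res(f, z₀) = P(z₀)/Q'(z₀) with Q'(z) = 3*z^2 - 11*z/3 - I*z/3 + 1/6 + 15*I/2.
  Res(f, -2/3 + 2*I/3) = P(-2/3 + 2*I/3)/Q'(-2/3 + 2*I/3) = (-exp(-2/3 + 2*I/3)*sin(2/3 - 2*I/3))/(17/6 + 47*I/18) = (-459/2405 + 423*I/2405)*exp(-2/3 + 2*I/3)*sin(2/3 - 2*I/3)
  Res(f, -1/2 + 3*I/2) = P(-1/2 + 3*I/2)/Q'(-1/2 + 3*I/2) = (-exp(-1/2 + 3*I/2)*sin(1/2 - 3*I/2))/(-7/2 - 7*I/3) = (18/91 - 12*I/91)*exp(-1/2 + 3*I/2)*sin(1/2 - 3*I/2)
  Res(f, 3 - 2*I) = P(3 - 2*I)/Q'(3 - 2*I) = (exp(3 - 2*I)*sin(3 - 2*I))/(7/2 - 133*I/6) = (9/1295 + 57*I/1295)*exp(3 - 2*I)*sin(3 - 2*I)

Sum of residues inside C: (18/91 - 12*I/91)*exp(-1/2 + 3*I/2)*sin(1/2 - 3*I/2) + (-459/2405 + 423*I/2405)*exp(-2/3 + 2*I/3)*sin(2/3 - 2*I/3) + (9/1295 + 57*I/1295)*exp(3 - 2*I)*sin(3 - 2*I)
∮_C f(z) dz = 2πi · ((18/91 - 12*I/91)*exp(-1/2 + 3*I/2)*sin(1/2 - 3*I/2) + (-459/2405 + 423*I/2405)*exp(-2/3 + 2*I/3)*sin(2/3 - 2*I/3) + (9/1295 + 57*I/1295)*exp(3 - 2*I)*sin(3 - 2*I)) = pi*(-846/2405 - 918*I/2405)*exp(-2/3 + 2*I/3)*sin(2/3 - 2*I/3) + pi*(24/91 + 36*I/91)*exp(-1/2 + 3*I/2)*sin(1/2 - 3*I/2) + pi*(-114/1295 + 18*I/1295)*exp(3 - 2*I)*sin(3 - 2*I)

Final answer: pi*(-846/2405 - 918*I/2405)*exp(-2/3 + 2*I/3)*sin(2/3 - 2*I/3) + pi*(24/91 + 36*I/91)*exp(-1/2 + 3*I/2)*sin(1/2 - 3*I/2) + pi*(-114/1295 + 18*I/1295)*exp(3 - 2*I)*sin(3 - 2*I)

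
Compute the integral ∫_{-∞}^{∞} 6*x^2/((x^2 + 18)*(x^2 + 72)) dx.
Let f(z) = 6*z^2/((z^2 + 18)*(z^2 + 72)). The denominator has no real zeros and deg Q - deg P = 2 ≥ 2, so the integral of f over the upper semicircle |z| = R tends to 0 as R → ∞. Closing the contour in the upper half-plane,
  ∫_{-∞}^{∞} f(x) dx = 2πi · Σ Res(f, z_k)  over the poles with Im z_k > 0.

Zeros of the denominator: z^2 + 18 = 0 gives z = ±3*sqrt(2)*I; z^2 + 72 = 0 gives z = ±6*sqrt(2)*I.
Upper half-plane: z = 3*sqrt(2)*I, z = 6*sqrt(2)*I (simple).

Each pole is a simple zero of Q(z) = z^4 + 90*z^2 + 1296, so Res(f, z₀) = P(z₀)/Q'(z₀) with P(z) = 6*z^2, Q'(z) = 4*z^3 + 180*z:
  Res(f, 3*sqrt(2)*I) = (-108)/(324*sqrt(2)*I) = sqrt(2)*I/6
  Res(f, 6*sqrt(2)*I) = (-432)/(-648*sqrt(2)*I) = -sqrt(2)*I/3

Sum of residues: -sqrt(2)*I/6
∫_{-∞}^{∞} f(x) dx = 2πi · (-sqrt(2)*I/6) = sqrt(2)*pi/3

Final answer: sqrt(2)*pi/3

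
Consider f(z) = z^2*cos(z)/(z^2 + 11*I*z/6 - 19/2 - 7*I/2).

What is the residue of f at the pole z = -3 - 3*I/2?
Write f(z) = P(z)/Q(z) with P(z) = z^2*cos(z) and Q(z) = z^2 + 11*I*z/6 - 19/2 - 7*I/2.
The denominator factors as Q(z) = (z + 3 + 3*I/2)*(z - 3 + I/3), so z = -3 - 3*I/2 is a simple zero of Q and P is analytic there; z = -3 - 3*I/2 is therefore a simple pole and
  Res(f, z₀) = P(z₀)/Q'(z₀).

Q'(z) = 2*z + 11*I/6, so Q'(-3 - 3*I/2) = -6 - 7*I/6.
P(-3 - 3*I/2) = (27/4 + 9*I)*cos(3 + 3*I/2).

Res(f, -3 - 3*I/2) = ((27/4 + 9*I)*cos(3 + 3*I/2))/(-6 - 7*I/6) = (-1836/1345 - 3321*I/2690)*cos(3 + 3*I/2)

Final answer: (-1836/1345 - 3321*I/2690)*cos(3 + 3*I/2)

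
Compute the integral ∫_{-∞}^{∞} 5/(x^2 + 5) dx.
Let f(z) = 5/(z^2 + 5). The denominator has no real zeros and deg Q - deg P = 2 ≥ 2, so the integral of f over the upper semicircle |z| = R tends to 0 as R → ∞. Closing the contour in the upper half-plane,
  ∫_{-∞}^{∞} f(x) dx = 2πi · Σ Res(f, z_k)  over the poles with Im z_k > 0.

Zeros of the denominator: z^2 + 5 = 0 gives z = ±sqrt(5)*I.
Upper half-plane: z = sqrt(5)*I (simple).

Each pole is a simple zero of Q(z) = z^2 + 5, so Res(f, z₀) = P(z₀)/Q'(z₀) with P(z) = 5, Q'(z) = 2*z:
  Res(f, sqrt(5)*I) = (5)/(2*sqrt(5)*I) = -sqrt(5)*I/2

∫_{-∞}^{∞} f(x) dx = 2πi · (-sqrt(5)*I/2) = sqrt(5)*pi

Final answer: sqrt(5)*pi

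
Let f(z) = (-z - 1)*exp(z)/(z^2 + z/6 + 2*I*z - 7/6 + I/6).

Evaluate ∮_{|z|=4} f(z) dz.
By the residue theorem, ∮_C f(z) dz = 2πi · (sum of the residues of f at the poles inside |z| = 4).

The denominator factors as (z - 1/3 + I)*(z + 1/2 + I), so the singularities of f are simple poles at z = 1/3 - I, z = -1/2 - I.
  |1/3 - I|² = 10/9 < 16 = 4², so this pole is inside the contour.
  |-1/2 - I|² = 5/4 < 16 = 4², so this pole is inside the contour.

With P(z) = (-z - 1)*exp(z) and Q(z) = z^2 + z/6 + 2*I*z - 7/6 + I/6, each pole is simple, so Res(f, z₀) = P(z₀)/Q'(z₀) with Q'(z) = 2*z + 1/6 + 2*I.
  Res(f, 1/3 - I) = P(1/3 - I)/Q'(1/3 - I) = ((-4/3 + I)*exp(1/3 - I))/(5/6) = (-8/5 + 6*I/5)*exp(1/3 - I)
  Res(f, -1/2 - I) = P(-1/2 - I)/Q'(-1/2 - I) = ((-1/2 + I)*exp(-1/2 - I))/(-5/6) = (3/5 - 6*I/5)*exp(-1/2 - I)

Sum of residues inside C: (3/5 - 6*I/5)*exp(-1/2 - I) + (-8/5 + 6*I/5)*exp(1/3 - I)
∮_C f(z) dz = 2πi · ((3/5 - 6*I/5)*exp(-1/2 - I) + (-8/5 + 6*I/5)*exp(1/3 - I)) = pi*(12/5 + 6*I/5)*exp(-1/2 - I) + pi*(-12/5 - 16*I/5)*exp(1/3 - I)

Final answer: pi*(12/5 + 6*I/5)*exp(-1/2 - I) + pi*(-12/5 - 16*I/5)*exp(1/3 - I)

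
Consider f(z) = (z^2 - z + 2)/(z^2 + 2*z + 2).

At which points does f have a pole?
The singularities of f are the zeros of the denominator. Factoring,
  z^2 + 2*z + 2 = (z + 1 - I)*(z + 1 + I)
so the candidates are z = -1 + I, z = -1 - I.

Check the numerator P(z) = z^2 - z + 2 at each one:
  P(-1 + I) = 3 - 3*I ≠ 0, so z = -1 + I is a (simple) pole.
  P(-1 - I) = 3 + 3*I ≠ 0, so z = -1 - I is a (simple) pole.

Poles of f: {-1 - I, -1 + I}

Final answer: {-1 - I, -1 + I}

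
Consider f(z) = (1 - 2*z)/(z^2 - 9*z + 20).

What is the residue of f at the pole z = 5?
-9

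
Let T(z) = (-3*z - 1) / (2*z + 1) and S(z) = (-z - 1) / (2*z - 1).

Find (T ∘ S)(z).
(-z - 4)/3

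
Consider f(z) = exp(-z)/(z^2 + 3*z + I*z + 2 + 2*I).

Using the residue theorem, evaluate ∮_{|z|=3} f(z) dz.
pi*(1 - I)*exp(2) + pi*(-1 + I)*exp(1 + I)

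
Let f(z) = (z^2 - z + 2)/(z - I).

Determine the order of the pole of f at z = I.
Factor the denominator:
  z - I = (z - I)

The numerator P(z) = z^2 - z + 2 has P(I) = 1 - I ≠ 0, so no factor of (z - I) cancels.
Near z = I we can therefore write f(z) = g(z)/(z - I) with g analytic at I and g(I) ≠ 0 (g is just the numerator).

Hence z = I is a pole of order 1.

Final answer: 1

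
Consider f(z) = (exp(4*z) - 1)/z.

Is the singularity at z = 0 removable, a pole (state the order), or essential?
Let u = z. The exponent is 4*z = 4u, so
  f = (e^(4u) - 1)/u = ((4u) + (4u)^2/2 + (4u)^3/6 + ...)/u = 4 + (8)*u + (32/3)*u^2 + ...
The Laurent expansion about u = 0 has no negative powers; equivalently lim_{z→0} f(z) = 4 exists and is finite.
So the singularity is removable.

Final answer: removable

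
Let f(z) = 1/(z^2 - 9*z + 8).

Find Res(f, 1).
Write f(z) = P(z)/Q(z) with P(z) = 1 and Q(z) = z^2 - 9*z + 8.
The denominator factors as Q(z) = (z - 8)*(z - 1), so z = 1 is a simple zero of Q and P is analytic there; z = 1 is therefore a simple pole and
  Res(f, z₀) = P(z₀)/Q'(z₀).

Q'(z) = 2*z - 9, so Q'(1) = -7.
P(1) = 1.

Res(f, 1) = (1)/(-7) = -1/7

Final answer: -1/7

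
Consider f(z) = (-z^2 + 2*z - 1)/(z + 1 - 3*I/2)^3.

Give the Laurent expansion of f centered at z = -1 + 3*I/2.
(-7/4 + 6*I)/(z + 1 - 3*I/2)^3 + (4 - 3*I)/(z + 1 - 3*I/2)^2 - 1/(z + 1 - 3*I/2)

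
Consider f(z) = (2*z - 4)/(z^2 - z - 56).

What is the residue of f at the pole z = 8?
Write f(z) = P(z)/Q(z) with P(z) = 2*z - 4 and Q(z) = z^2 - z - 56.
The denominator factors as Q(z) = (z + 7)*(z - 8), so z = 8 is a simple zero of Q and P is analytic there; z = 8 is therefore a simple pole and
  Res(f, z₀) = P(z₀)/Q'(z₀).

Q'(z) = 2*z - 1, so Q'(8) = 15.
P(8) = 12.

Res(f, 8) = (12)/(15) = 4/5

Final answer: 4/5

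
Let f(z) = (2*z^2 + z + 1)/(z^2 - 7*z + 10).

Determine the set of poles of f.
{2, 5}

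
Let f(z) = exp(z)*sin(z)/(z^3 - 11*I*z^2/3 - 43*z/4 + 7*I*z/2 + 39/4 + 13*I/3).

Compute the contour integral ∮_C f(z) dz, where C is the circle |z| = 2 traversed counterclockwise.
pi*(-972/793 - 288*I/793)*exp(3/2 + 2*I/3)*sin(3/2 + 2*I/3) + pi*(108/85 + 24*I/85)*exp(3/2 + I)*sin(3/2 + I)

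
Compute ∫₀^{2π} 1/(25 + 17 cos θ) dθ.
sqrt(21)*pi/42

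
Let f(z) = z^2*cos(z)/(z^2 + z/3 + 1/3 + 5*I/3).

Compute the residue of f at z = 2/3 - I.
(47/183 - 30*I/61)*cos(2/3 - I)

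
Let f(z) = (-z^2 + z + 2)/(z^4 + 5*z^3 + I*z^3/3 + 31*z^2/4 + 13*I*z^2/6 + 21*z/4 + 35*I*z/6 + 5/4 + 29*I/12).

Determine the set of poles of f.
{-3 - I/3, -3/2 + I, -1/2, -I}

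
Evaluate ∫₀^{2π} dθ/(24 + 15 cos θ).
2*sqrt(39)*pi/117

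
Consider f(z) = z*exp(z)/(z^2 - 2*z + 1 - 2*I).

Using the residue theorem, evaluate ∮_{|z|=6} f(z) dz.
By the residue theorem, ∮_C f(z) dz = 2πi · (sum of the residues of f at the poles inside |z| = 6).

The denominator factors as (z - 2 - I)*(z + I), so the singularities of f are simple poles at z = 2 + I, z = -I.
  |2 + I|² = 5 < 36 = 6², so this pole is inside the contour.
  |-I|² = 1 < 36 = 6², so this pole is inside the contour.

With P(z) = z*exp(z) and Q(z) = z^2 - 2*z + 1 - 2*I, each pole is simple, so Res(f, z₀) = P(z₀)/Q'(z₀) with Q'(z) = 2*z - 2.
  Res(f, 2 + I) = P(2 + I)/Q'(2 + I) = ((2 + I)*exp(2 + I))/(2 + 2*I) = (3/4 - I/4)*exp(2 + I)
  Res(f, -I) = P(-I)/Q'(-I) = (-I*exp(-I))/(-2 - 2*I) = (1/4 + I/4)*exp(-I)

Sum of residues inside C: (1/4 + I/4)*exp(-I) + (3/4 - I/4)*exp(2 + I)
∮_C f(z) dz = 2πi · ((1/4 + I/4)*exp(-I) + (3/4 - I/4)*exp(2 + I)) = pi*(-1/2 + I/2)*exp(-I) + pi*(1/2 + 3*I/2)*exp(2 + I)

Final answer: pi*(-1/2 + I/2)*exp(-I) + pi*(1/2 + 3*I/2)*exp(2 + I)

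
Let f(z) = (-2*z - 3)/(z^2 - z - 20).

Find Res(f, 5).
-13/9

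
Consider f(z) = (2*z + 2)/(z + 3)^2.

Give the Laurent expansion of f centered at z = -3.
Put w = z - (-3), i.e. z = w - 3. The denominator is w^2, so it suffices to rewrite the numerator in powers of w.

P(z) = 2*z + 2
P(w - 3) = -4 + 2*w

Dividing each term by w^2:
  f = -4/w^2 + 2/w

Substituting back w = z + 3:
  f(z) = -4/(z + 3)^2 + 2/(z + 3)

The series is finite because the numerator is a polynomial; the negative powers form the principal part, and the coefficient of 1/(z + 3) gives Res(f, -3) = 2.

Final answer: -4/(z + 3)^2 + 2/(z + 3)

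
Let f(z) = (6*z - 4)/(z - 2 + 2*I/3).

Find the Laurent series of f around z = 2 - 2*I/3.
(8 - 4*I)/(z - 2 + 2*I/3) + 6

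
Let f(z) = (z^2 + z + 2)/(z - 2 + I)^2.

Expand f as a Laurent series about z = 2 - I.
Put w = z - (2 - I), i.e. z = w + 2 - I. The denominator is w^2, so it suffices to rewrite the numerator in powers of w.

P(z) = z^2 + z + 2
P(w + 2 - I) = 7 - 5*I + (5 - 2*I)*w + w^2

Dividing each term by w^2:
  f = (7 - 5*I)/w^2 + (5 - 2*I)/w + 1

Substituting back w = z - 2 + I:
  f(z) = (7 - 5*I)/(z - 2 + I)^2 + (5 - 2*I)/(z - 2 + I) + 1

The series is finite because the numerator is a polynomial; the negative powers form the principal part, and the coefficient of 1/(z - 2 + I) gives Res(f, 2 - I) = 5 - 2*I.

Final answer: (7 - 5*I)/(z - 2 + I)^2 + (5 - 2*I)/(z - 2 + I) + 1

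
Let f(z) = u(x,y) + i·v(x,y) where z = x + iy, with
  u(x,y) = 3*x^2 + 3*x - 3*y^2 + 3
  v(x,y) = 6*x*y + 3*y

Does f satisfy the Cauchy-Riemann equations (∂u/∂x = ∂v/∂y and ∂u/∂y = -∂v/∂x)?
∂u/∂x = 6*x + 3
∂v/∂y = 6*x + 3
∂u/∂y = -6*y
∂v/∂x = 6*y
∂u/∂x = ∂v/∂y and ∂u/∂y = -∂v/∂x hold identically; f is analytic.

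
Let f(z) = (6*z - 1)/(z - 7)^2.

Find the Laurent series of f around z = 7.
41/(z - 7)^2 + 6/(z - 7)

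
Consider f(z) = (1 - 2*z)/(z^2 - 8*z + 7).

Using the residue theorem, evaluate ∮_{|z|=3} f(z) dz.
I*pi/3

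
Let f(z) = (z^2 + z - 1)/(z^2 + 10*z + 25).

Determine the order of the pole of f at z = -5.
2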